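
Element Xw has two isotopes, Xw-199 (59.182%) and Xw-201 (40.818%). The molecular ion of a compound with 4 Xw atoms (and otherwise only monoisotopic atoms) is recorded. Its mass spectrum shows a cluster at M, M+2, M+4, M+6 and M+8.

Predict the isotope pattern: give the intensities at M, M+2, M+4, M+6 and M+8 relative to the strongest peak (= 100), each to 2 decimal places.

35.04 : 96.66 : 100.00 : 45.98 : 7.93

Expanding (0.59182 + 0.40818)^4:
P(M) = 0.59182^4 = 0.122676
P(M+2) = 4 × 0.59182^3 × 0.40818^1 = 0.338439
P(M+4) = 6 × 0.59182^2 × 0.40818^2 = 0.350134
P(M+6) = 4 × 0.59182^1 × 0.40818^3 = 0.160992
P(M+8) = 0.40818^4 = 0.027759
The M+4 peak is largest (0.350134); scaling to 100 gives 35.04 : 96.66 : 100.00 : 45.98 : 7.93.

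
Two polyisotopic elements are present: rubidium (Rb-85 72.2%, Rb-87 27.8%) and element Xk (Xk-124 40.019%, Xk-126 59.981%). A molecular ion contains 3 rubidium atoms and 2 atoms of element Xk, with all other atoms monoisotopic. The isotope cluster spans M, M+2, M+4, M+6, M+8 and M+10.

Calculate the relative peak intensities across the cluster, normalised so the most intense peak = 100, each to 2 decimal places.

16.25 : 67.48 : 100.00 : 64.76 : 19.02 : 2.08

Rubidium pattern (n=3): 0.37636705 : 0.43475086 : 0.16739714 : 0.02148495
Element Xk pattern (n=2): 0.16015204 : 0.48007593 : 0.35977204
Convolve the two distributions (both contribute in 2-u steps):
  M: 0.37636705×0.16015204 = 0.060276
  M+2: 0.37636705×0.48007593 + 0.43475086×0.16015204 = 0.250311
  M+4: 0.37636705×0.35977204 + 0.43475086×0.48007593 + 0.16739714×0.16015204 = 0.370929
  M+6: 0.43475086×0.35977204 + 0.16739714×0.48007593 + 0.02148495×0.16015204 = 0.240215
  M+8: 0.16739714×0.35977204 + 0.02148495×0.48007593 = 0.070539
  M+10: 0.02148495×0.35977204 = 0.007730
Scale to base peak (0.370929) = 100: 16.25 : 67.48 : 100.00 : 64.76 : 19.02 : 2.08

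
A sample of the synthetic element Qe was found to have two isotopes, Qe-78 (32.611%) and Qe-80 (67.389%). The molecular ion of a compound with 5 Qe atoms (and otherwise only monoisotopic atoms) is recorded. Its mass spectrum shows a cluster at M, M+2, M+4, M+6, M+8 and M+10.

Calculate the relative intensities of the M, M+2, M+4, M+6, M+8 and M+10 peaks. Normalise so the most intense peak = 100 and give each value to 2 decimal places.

1.10 : 11.33 : 46.84 : 96.78 : 100.00 : 41.33

The 5 Qe atoms are independent, so intensities follow the terms of (0.32611 + 0.67389)^5.
P(M) = 0.32611^5 = 0.003688
P(M+2) = 5 × 0.32611^4 × 0.67389^1 = 0.038108
P(M+4) = 10 × 0.32611^3 × 0.67389^2 = 0.157496
P(M+6) = 10 × 0.32611^2 × 0.67389^3 = 0.325458
P(M+8) = 5 × 0.32611^1 × 0.67389^4 = 0.336272
P(M+10) = 0.67389^5 = 0.138978
The M+8 peak is largest (0.336272); scaling to 100 gives 1.10 : 11.33 : 46.84 : 96.78 : 100.00 : 41.33.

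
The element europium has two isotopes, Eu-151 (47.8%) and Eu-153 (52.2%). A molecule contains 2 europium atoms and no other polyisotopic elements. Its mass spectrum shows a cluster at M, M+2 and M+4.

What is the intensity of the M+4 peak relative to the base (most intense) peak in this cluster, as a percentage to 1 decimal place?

(0.478 + 0.522)^2 gives M 0.2285, M+2 0.4990, M+4 0.2725; the largest is M+2.
P(M+2) = C(2,1) × 0.478^1 × 0.522^1 = 2 × 0.4780 × 0.5220 = 0.499032 (base)
P(M+4) = C(2,2) × 0.478^0 × 0.522^2 = 1 × 1.0000 × 0.272484 = 0.272484
Relative intensity = 0.272484 / 0.499032 × 100 = 54.6

54.6%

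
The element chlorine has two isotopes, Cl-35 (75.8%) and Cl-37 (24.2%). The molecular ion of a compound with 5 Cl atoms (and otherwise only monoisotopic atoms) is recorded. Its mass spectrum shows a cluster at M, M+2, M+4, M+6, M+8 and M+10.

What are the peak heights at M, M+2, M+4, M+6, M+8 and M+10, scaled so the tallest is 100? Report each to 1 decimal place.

The 5 Cl atoms are independent, so intensities follow the terms of (0.758 + 0.242)^5.
P(M) = 0.758^5 = 0.250234
P(M+2) = 5 × 0.758^4 × 0.242^1 = 0.399450
P(M+4) = 10 × 0.758^3 × 0.242^2 = 0.255058
P(M+6) = 10 × 0.758^2 × 0.242^3 = 0.081430
P(M+8) = 5 × 0.758^1 × 0.242^4 = 0.012999
P(M+10) = 0.242^5 = 0.000830
The M+2 peak is largest (0.399450); scaling to 100 gives 62.6 : 100.0 : 63.9 : 20.4 : 3.3 : 0.2.

62.6 : 100.0 : 63.9 : 20.4 : 3.3 : 0.2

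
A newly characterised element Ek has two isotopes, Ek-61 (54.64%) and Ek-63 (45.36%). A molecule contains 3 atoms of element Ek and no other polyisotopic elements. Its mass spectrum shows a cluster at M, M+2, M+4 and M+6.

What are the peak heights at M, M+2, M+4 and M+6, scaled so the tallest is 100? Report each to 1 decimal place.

40.2 : 100.0 : 83.0 : 23.0

The 3 Ek atoms are independent, so intensities follow the terms of (0.5464 + 0.4536)^3.
P(M) = 0.5464^3 = 0.163129
P(M+2) = 3 × 0.5464^2 × 0.4536^1 = 0.406271
P(M+4) = 3 × 0.5464^1 × 0.4536^2 = 0.337270
P(M+6) = 0.4536^3 = 0.093330
The M+2 peak is largest (0.406271); scaling to 100 gives 40.2 : 100.0 : 83.0 : 23.0.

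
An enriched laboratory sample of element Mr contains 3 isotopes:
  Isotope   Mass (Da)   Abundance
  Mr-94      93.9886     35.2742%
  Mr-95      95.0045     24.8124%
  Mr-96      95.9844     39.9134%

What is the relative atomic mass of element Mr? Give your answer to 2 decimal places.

95.04 Da

Weight each isotope mass by its fractional abundance: 0.352742 × 93.9886 + 0.248124 × 95.0045 + 0.399134 × 95.9844
= 33.15373 + 23.57290 + 38.31064 = 95.03727 Da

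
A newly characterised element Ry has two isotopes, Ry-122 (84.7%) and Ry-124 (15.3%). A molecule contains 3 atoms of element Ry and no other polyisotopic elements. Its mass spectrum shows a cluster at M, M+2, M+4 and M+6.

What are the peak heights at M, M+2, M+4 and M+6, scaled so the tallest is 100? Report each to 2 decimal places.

Expanding (0.847 + 0.153)^3:
P(M) = 0.847^3 = 0.607645
P(M+2) = 3 × 0.847^2 × 0.153^1 = 0.329291
P(M+4) = 3 × 0.847^1 × 0.153^2 = 0.059482
P(M+6) = 0.153^3 = 0.003582
The M peak is largest (0.607645); scaling to 100 gives 100.00 : 54.19 : 9.79 : 0.59.

100.00 : 54.19 : 9.79 : 0.59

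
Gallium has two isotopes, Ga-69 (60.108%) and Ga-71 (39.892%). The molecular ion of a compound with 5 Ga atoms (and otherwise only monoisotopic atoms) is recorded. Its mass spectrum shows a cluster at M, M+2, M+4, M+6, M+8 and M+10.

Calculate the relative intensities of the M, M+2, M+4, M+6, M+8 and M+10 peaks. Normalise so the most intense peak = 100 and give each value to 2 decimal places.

22.70 : 75.34 : 100.00 : 66.37 : 22.02 : 2.92

Each Ga atom is independently Ga-69 (p = 0.60108) or Ga-71 (q = 0.39892); the cluster is the binomial expansion (p + q)^5.
P(M) = 0.60108^5 = 0.078462
P(M+2) = 5 × 0.60108^4 × 0.39892^1 = 0.260366
P(M+4) = 10 × 0.60108^3 × 0.39892^2 = 0.345596
P(M+6) = 10 × 0.60108^2 × 0.39892^3 = 0.229362
P(M+8) = 5 × 0.60108^1 × 0.39892^4 = 0.076111
P(M+10) = 0.39892^5 = 0.010103
The M+4 peak is largest (0.345596); scaling to 100 gives 22.70 : 75.34 : 100.00 : 66.37 : 22.02 : 2.92.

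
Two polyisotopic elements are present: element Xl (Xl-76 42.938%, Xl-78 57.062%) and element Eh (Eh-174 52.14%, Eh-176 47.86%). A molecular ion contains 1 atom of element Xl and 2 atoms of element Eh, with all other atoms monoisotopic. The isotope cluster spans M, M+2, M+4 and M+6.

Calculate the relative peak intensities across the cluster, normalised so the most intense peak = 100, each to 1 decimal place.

30.5 : 96.4 : 100.0 : 34.1

Element Xl pattern (n=1): 0.42938 : 0.57062
Element Eh pattern (n=2): 0.27185796 : 0.49908408 : 0.22905796
Convolve the two distributions (both contribute in 2-u steps):
  M: 0.42938×0.27185796 = 0.116730
  M+2: 0.42938×0.49908408 + 0.57062×0.27185796 = 0.369424
  M+4: 0.42938×0.22905796 + 0.57062×0.49908408 = 0.383140
  M+6: 0.57062×0.22905796 = 0.130705
Scale to base peak (0.383140) = 100: 30.5 : 96.4 : 100.0 : 34.1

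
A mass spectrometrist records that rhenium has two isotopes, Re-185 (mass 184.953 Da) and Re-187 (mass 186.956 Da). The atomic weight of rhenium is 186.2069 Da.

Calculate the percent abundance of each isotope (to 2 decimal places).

Writing the weighted mean with unknown fraction x of Re-185:
184.953·x + 186.956·(1 − x) = 186.2069
(184.953 − 186.956)·x = 186.2069 − 186.956
x = -0.7491 / -2.003 = 0.37399 → 37.40% Re-185, 62.60% Re-187.

Re-185: 37.40%, Re-187: 62.60%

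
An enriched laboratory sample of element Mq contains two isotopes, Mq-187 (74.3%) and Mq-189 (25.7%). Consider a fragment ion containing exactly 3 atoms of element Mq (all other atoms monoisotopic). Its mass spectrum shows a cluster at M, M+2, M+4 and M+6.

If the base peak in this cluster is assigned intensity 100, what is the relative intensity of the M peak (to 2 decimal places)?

Binomial terms of (0.743 + 0.257)^3: M 0.4102, M+2 0.4256, M+4 0.1472, M+6 0.0170 → M+2 is the base peak.
P(M+2) = C(3,1) × 0.743^2 × 0.257^1 = 3 × 0.552049 × 0.2570 = 0.425630 (base)
P(M) = C(3,0) × 0.743^3 × 0.257^0 = 1 × 0.41017241 × 1.0000 = 0.410172
Relative intensity = 0.410172 / 0.425630 × 100 = 96.37

96.37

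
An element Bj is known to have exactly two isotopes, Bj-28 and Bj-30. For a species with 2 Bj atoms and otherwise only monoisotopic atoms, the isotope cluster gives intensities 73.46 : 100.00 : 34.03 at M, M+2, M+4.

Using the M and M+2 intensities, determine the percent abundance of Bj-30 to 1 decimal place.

Write p for the Bj-28 fraction. I(M+2)/I(M) = [C(2,1)·p^1·(1−p)] / p^2 = 2·(1−p)/p = 100.00/73.46 = 1.3613
(1−p)/p = 1.3613/2 = 0.6806  ⇒  p = 1/(1 + 0.6806) = 0.5950
Bj-28: 59.5%, Bj-30: 40.5%.

40.5%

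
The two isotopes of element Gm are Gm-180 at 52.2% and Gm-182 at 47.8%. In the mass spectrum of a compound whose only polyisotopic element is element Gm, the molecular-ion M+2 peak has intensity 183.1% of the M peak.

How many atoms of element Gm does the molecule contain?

With n Gm atoms, P(M+2)/P(M) = C(n,1)·p^(n−1)q / p^n = n·q/p = n · 0.478/0.522.
n = 1.831 × 0.522/0.478 = 2.00 ≈ 2

2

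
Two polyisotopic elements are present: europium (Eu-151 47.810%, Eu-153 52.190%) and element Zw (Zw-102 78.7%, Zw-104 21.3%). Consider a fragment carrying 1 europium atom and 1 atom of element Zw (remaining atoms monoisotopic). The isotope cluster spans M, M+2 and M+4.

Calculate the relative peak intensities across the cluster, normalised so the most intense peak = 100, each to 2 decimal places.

Europium pattern (n=1): 0.4781 : 0.5219
Element Zw pattern (n=1): 0.7870 : 0.2130
Convolve the two distributions (both contribute in 2-u steps):
  M: 0.4781×0.7870 = 0.376265
  M+2: 0.4781×0.2130 + 0.5219×0.7870 = 0.512571
  M+4: 0.5219×0.2130 = 0.111165
Scale to base peak (0.512571) = 100: 73.41 : 100.00 : 21.69

73.41 : 100.00 : 21.69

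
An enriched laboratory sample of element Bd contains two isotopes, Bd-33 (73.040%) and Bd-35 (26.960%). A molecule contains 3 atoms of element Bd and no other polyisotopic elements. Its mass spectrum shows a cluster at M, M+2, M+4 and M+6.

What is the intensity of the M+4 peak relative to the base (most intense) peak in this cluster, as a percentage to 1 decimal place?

36.9%

Binomial terms of (0.73040 + 0.26960)^3: M 0.3897, M+2 0.4315, M+4 0.1593, M+6 0.0196 → M+2 is the base peak.
P(M+2) = C(3,1) × 0.73040^2 × 0.26960^1 = 3 × 0.53348416 × 0.2696 = 0.431482 (base)
P(M+4) = C(3,2) × 0.73040^1 × 0.26960^2 = 3 × 0.7304 × 0.07268416 = 0.159266
Relative intensity = 0.159266 / 0.431482 × 100 = 36.9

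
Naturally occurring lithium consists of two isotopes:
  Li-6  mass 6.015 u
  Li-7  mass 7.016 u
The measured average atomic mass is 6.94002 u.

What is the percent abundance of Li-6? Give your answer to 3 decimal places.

7.590%

Let x be the fractional abundance of Li-6; then Li-7 has abundance 1 − x.
6.015·x + 7.016·(1 − x) = 6.94002
(6.015 − 7.016)·x = 6.94002 − 7.016
x = -0.07598 / -1.001 = 0.07590 → 7.590% Li-6, 92.410% Li-7.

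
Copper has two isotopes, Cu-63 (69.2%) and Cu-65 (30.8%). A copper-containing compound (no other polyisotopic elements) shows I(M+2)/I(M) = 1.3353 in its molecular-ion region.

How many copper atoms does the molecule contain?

3

The M+2/M ratio from n Cu atoms is n · q/p = n · 0.308/0.692.
n = 1.3353 × 0.692/0.308 = 3.00 ≈ 3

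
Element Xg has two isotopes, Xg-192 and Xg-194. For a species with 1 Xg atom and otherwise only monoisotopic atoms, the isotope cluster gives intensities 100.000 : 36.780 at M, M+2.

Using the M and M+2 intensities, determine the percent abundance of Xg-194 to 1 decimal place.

26.9%

If p is the fraction of Xg that is Xg-192, then I(M+2)/I(M) = [C(1,1)·p^0·(1−p)] / p^1 = 1·(1−p)/p = 36.780/100.000 = 0.3678
(1−p)/p = 0.3678/1 = 0.3678  ⇒  p = 1/(1 + 0.3678) = 0.7311
Xg-192: 73.1%, Xg-194: 26.9%.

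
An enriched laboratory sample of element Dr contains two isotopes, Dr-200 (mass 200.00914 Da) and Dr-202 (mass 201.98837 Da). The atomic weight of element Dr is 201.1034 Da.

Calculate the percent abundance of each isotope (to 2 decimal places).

Dr-200: 44.71%, Dr-202: 55.29%

With x = fraction of Dr-200 (so Dr-202 is 1 − x):
200.00914·x + 201.98837·(1 − x) = 201.1034
(200.00914 − 201.98837)·x = 201.1034 − 201.98837
x = -0.88497 / -1.97923 = 0.44713 → 44.71% Dr-200, 55.29% Dr-202.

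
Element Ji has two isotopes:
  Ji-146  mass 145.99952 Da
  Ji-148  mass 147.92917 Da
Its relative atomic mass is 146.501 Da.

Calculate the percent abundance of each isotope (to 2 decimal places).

Ji-146: 74.01%, Ji-148: 25.99%

Let x be the fractional abundance of Ji-146; then Ji-148 has abundance 1 − x.
145.99952·x + 147.92917·(1 − x) = 146.501
(145.99952 − 147.92917)·x = 146.501 − 147.92917
x = -1.42817 / -1.92965 = 0.74012 → 74.01% Ji-146, 25.99% Ji-148.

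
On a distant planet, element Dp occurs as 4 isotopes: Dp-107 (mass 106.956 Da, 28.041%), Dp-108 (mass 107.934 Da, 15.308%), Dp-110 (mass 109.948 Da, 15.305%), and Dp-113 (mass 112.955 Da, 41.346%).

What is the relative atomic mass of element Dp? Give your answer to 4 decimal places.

Average mass = Σ (abundance × isotope mass) = 0.28041 × 106.956 + 0.15308 × 107.934 + 0.15305 × 109.948 + 0.41346 × 112.955
= 29.99153 + 16.52254 + 16.82754 + 46.70237 = 110.04398 Da

110.0440 Da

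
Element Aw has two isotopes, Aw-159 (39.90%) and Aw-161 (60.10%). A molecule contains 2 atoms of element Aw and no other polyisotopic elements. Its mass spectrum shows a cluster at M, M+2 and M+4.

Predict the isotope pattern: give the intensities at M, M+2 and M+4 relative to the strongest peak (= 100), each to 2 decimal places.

33.19 : 100.00 : 75.31

Each Aw atom is independently Aw-159 (p = 0.3990) or Aw-161 (q = 0.6010); the cluster is the binomial expansion (p + q)^2.
P(M) = 0.3990^2 = 0.159201
P(M+2) = 2 × 0.3990^1 × 0.6010^1 = 0.479598
P(M+4) = 0.6010^2 = 0.361201
The M+2 peak is largest (0.479598); scaling to 100 gives 33.19 : 100.00 : 75.31.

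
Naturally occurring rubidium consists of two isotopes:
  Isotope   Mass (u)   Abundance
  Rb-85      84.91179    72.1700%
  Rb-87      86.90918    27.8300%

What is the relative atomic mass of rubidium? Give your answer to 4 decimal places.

85.4677 u

The abundance-weighted mean is 0.721700 × 84.91179 + 0.278300 × 86.90918
= 61.280839 + 24.186825 = 85.467664 u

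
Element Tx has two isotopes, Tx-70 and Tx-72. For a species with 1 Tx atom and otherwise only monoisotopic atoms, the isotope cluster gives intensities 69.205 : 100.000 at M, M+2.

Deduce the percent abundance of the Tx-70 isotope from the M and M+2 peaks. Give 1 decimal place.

Write p for the Tx-70 fraction. I(M+2)/I(M) = [C(1,1)·p^0·(1−p)] / p^1 = 1·(1−p)/p = 100.000/69.205 = 1.4450
(1−p)/p = 1.4450/1 = 1.4450  ⇒  p = 1/(1 + 1.4450) = 0.4090
Tx-70: 40.9%, Tx-72: 59.1%.

40.9%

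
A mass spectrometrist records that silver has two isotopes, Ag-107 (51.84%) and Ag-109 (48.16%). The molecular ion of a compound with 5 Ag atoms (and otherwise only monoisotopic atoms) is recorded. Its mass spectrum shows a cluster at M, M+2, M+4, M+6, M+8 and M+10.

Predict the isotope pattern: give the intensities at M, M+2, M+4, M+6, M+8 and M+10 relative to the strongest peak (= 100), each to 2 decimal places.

11.59 : 53.82 : 100.00 : 92.90 : 43.15 : 8.02

Each Ag atom is independently Ag-107 (p = 0.5184) or Ag-109 (q = 0.4816); the cluster is the binomial expansion (p + q)^5.
P(M) = 0.5184^5 = 0.037439
P(M+2) = 5 × 0.5184^4 × 0.4816^1 = 0.173907
P(M+4) = 10 × 0.5184^3 × 0.4816^2 = 0.323123
P(M+6) = 10 × 0.5184^2 × 0.4816^3 = 0.300185
P(M+8) = 5 × 0.5184^1 × 0.4816^4 = 0.139438
P(M+10) = 0.4816^5 = 0.025908
The M+4 peak is largest (0.323123); scaling to 100 gives 11.59 : 53.82 : 100.00 : 92.90 : 43.15 : 8.02.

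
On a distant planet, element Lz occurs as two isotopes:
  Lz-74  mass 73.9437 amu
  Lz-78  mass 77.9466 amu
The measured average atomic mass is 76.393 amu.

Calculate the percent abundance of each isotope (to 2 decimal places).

Lz-74: 38.81%, Lz-78: 61.19%

With x = fraction of Lz-74 (so Lz-78 is 1 − x):
73.9437·x + 77.9466·(1 − x) = 76.393
(73.9437 − 77.9466)·x = 76.393 − 77.9466
x = -1.5536 / -4.0029 = 0.38812 → 38.81% Lz-74, 61.19% Lz-78.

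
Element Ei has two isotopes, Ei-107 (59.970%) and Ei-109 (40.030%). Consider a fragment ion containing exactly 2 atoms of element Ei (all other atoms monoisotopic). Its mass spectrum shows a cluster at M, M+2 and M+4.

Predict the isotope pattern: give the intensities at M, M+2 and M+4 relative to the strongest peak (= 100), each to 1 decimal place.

74.9 : 100.0 : 33.4

The 2 Ei atoms are independent, so intensities follow the terms of (0.59970 + 0.40030)^2.
P(M) = 0.59970^2 = 0.359640
P(M+2) = 2 × 0.59970^1 × 0.40030^1 = 0.480120
P(M+4) = 0.40030^2 = 0.160240
The M+2 peak is largest (0.480120); scaling to 100 gives 74.9 : 100.0 : 33.4.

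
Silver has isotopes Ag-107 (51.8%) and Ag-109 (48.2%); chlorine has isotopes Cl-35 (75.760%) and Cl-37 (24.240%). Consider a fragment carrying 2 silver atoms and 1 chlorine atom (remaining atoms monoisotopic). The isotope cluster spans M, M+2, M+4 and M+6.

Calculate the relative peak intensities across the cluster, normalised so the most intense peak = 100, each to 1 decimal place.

45.9 : 100.0 : 67.0 : 12.7

Silver pattern (n=2): 0.268324 : 0.499352 : 0.232324
Chlorine pattern (n=1): 0.7576 : 0.2424
Convolve the two distributions (both contribute in 2-u steps):
  M: 0.268324×0.7576 = 0.203282
  M+2: 0.268324×0.2424 + 0.499352×0.7576 = 0.443351
  M+4: 0.499352×0.2424 + 0.232324×0.7576 = 0.297052
  M+6: 0.232324×0.2424 = 0.056315
Scale to base peak (0.443351) = 100: 45.9 : 100.0 : 67.0 : 12.7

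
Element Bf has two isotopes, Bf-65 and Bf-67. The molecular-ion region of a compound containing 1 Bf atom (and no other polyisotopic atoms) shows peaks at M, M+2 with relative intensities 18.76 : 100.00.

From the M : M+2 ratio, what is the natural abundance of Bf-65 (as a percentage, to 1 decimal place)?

If p is the fraction of Bf that is Bf-65, then I(M+2)/I(M) = [C(1,1)·p^0·(1−p)] / p^1 = 1·(1−p)/p = 100.00/18.76 = 5.3305
(1−p)/p = 5.3305/1 = 5.3305  ⇒  p = 1/(1 + 5.3305) = 0.1580
Bf-65: 15.8%, Bf-67: 84.2%.

15.8%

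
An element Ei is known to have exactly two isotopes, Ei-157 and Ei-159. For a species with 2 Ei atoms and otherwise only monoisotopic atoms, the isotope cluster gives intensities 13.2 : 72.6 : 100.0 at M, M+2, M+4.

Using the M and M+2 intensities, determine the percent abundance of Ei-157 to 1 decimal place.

26.7%

Write p for the Ei-157 fraction. I(M+2)/I(M) = [C(2,1)·p^1·(1−p)] / p^2 = 2·(1−p)/p = 72.6/13.2 = 5.5000
(1−p)/p = 5.5000/2 = 2.7500  ⇒  p = 1/(1 + 2.7500) = 0.2667
Ei-157: 26.7%, Ei-159: 73.3%.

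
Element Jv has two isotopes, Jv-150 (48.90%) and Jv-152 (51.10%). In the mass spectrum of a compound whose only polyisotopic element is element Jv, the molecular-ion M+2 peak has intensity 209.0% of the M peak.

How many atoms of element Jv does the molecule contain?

The M+2/M ratio from n Jv atoms is n · q/p = n · 0.5110/0.4890.
n = 2.090 × 0.4890/0.5110 = 2.00 ≈ 2

2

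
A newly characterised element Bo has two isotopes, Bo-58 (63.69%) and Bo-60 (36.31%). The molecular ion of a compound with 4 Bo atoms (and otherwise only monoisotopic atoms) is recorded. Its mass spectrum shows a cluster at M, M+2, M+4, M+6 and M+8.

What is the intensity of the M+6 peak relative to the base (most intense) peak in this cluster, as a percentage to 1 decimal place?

32.5%

Term probabilities: M 0.1645, M+2 0.3752, M+4 0.3209, M+6 0.1220, M+8 0.0174. Base peak = M+2.
P(M+2) = C(4,1) × 0.6369^3 × 0.3631^1 = 4 × 0.25835314 × 0.3631 = 0.375232 (base)
P(M+6) = C(4,3) × 0.6369^1 × 0.3631^3 = 4 × 0.6369 × 0.04787169 = 0.121958
Relative intensity = 0.121958 / 0.375232 × 100 = 32.5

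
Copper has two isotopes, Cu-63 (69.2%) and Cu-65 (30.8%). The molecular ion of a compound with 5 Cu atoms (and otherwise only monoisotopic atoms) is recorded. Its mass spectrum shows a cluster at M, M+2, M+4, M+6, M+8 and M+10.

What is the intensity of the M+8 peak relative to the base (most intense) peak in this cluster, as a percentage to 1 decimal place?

Binomial terms of (0.692 + 0.308)^5: M 0.1587, M+2 0.3531, M+4 0.3144, M+6 0.1399, M+8 0.0311, M+10 0.0028 → M+2 is the base peak.
P(M+2) = C(5,1) × 0.692^4 × 0.308^1 = 5 × 0.22931073 × 0.3080 = 0.353139 (base)
P(M+8) = C(5,4) × 0.692^1 × 0.308^4 = 5 × 0.6920 × 0.00899918 = 0.031137
Relative intensity = 0.031137 / 0.353139 × 100 = 8.8

8.8%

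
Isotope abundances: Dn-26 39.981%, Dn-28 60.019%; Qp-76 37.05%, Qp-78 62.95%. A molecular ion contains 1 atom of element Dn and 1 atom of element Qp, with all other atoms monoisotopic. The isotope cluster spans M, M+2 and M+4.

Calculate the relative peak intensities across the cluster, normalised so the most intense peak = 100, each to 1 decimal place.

Element Dn pattern (n=1): 0.39981 : 0.60019
Element Qp pattern (n=1): 0.3705 : 0.6295
Convolve the two distributions (both contribute in 2-u steps):
  M: 0.39981×0.3705 = 0.148130
  M+2: 0.39981×0.6295 + 0.60019×0.3705 = 0.474051
  M+4: 0.60019×0.6295 = 0.377820
Scale to base peak (0.474051) = 100: 31.2 : 100.0 : 79.7

31.2 : 100.0 : 79.7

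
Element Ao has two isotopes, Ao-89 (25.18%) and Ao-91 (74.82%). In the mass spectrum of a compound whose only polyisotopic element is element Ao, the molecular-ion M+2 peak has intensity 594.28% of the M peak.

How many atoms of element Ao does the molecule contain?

2

For n independent Ao atoms, I(M+2)/I(M) = n · (abundance Ao-91) / (abundance Ao-89) = n · 0.7482/0.2518.
n = 5.9428 × 0.2518/0.7482 = 2.00 ≈ 2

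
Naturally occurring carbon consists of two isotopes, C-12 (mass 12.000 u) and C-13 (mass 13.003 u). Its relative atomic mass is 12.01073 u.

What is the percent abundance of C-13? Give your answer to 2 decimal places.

Let x be the fractional abundance of C-12; then C-13 has abundance 1 − x.
12.000·x + 13.003·(1 − x) = 12.01073
(12.000 − 13.003)·x = 12.01073 − 13.003
x = -0.99227 / -1.003 = 0.98930 → 98.93% C-12, 1.07% C-13.

1.07%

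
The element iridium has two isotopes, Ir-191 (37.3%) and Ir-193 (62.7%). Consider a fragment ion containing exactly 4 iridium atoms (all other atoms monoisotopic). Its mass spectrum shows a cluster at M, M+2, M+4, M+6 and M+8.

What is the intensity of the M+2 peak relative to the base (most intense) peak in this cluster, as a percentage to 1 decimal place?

35.4%

(0.373 + 0.627)^4 gives M 0.0194, M+2 0.1302, M+4 0.3282, M+6 0.3678, M+8 0.1546; the largest is M+6.
P(M+6) = C(4,3) × 0.373^1 × 0.627^3 = 4 × 0.3730 × 0.24649188 = 0.367766 (base)
P(M+2) = C(4,1) × 0.373^3 × 0.627^1 = 4 × 0.05189512 × 0.6270 = 0.130153
Relative intensity = 0.130153 / 0.367766 × 100 = 35.4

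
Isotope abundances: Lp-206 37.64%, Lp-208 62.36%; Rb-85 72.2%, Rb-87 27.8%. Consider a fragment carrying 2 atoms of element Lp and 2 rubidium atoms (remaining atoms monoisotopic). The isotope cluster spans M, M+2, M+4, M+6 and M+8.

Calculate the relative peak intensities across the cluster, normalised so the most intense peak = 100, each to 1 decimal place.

Element Lp pattern (n=2): 0.14167696 : 0.46944608 : 0.38887696
Rubidium pattern (n=2): 0.521284 : 0.401432 : 0.077284
Convolve the two distributions (both contribute in 2-u steps):
  M: 0.14167696×0.521284 = 0.073854
  M+2: 0.14167696×0.401432 + 0.46944608×0.521284 = 0.301588
  M+4: 0.14167696×0.077284 + 0.46944608×0.401432 + 0.38887696×0.521284 = 0.402115
  M+6: 0.46944608×0.077284 + 0.38887696×0.401432 = 0.192388
  M+8: 0.38887696×0.077284 = 0.030054
Scale to base peak (0.402115) = 100: 18.4 : 75.0 : 100.0 : 47.8 : 7.5

18.4 : 75.0 : 100.0 : 47.8 : 7.5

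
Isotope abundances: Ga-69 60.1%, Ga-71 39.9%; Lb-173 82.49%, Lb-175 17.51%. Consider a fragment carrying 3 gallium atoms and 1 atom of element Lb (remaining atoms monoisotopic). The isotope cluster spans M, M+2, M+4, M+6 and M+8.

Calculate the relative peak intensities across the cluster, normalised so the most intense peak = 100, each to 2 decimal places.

45.37 : 100.00 : 79.18 : 26.01 : 2.82

Gallium pattern (n=3): 0.2170818 : 0.4323576 : 0.2870394 : 0.0635212
Element Lb pattern (n=1): 0.8249 : 0.1751
Convolve the two distributions (both contribute in 2-u steps):
  M: 0.2170818×0.8249 = 0.179071
  M+2: 0.2170818×0.1751 + 0.4323576×0.8249 = 0.394663
  M+4: 0.4323576×0.1751 + 0.2870394×0.8249 = 0.312485
  M+6: 0.2870394×0.1751 + 0.0635212×0.8249 = 0.102659
  M+8: 0.0635212×0.1751 = 0.011123
Scale to base peak (0.394663) = 100: 45.37 : 100.00 : 79.18 : 26.01 : 2.82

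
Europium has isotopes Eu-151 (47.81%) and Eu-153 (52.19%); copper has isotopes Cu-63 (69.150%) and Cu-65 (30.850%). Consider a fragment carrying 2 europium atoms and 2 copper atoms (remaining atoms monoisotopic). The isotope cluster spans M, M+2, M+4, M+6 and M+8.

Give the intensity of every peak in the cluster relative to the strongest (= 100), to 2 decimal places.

Europium pattern (n=2): 0.22857961 : 0.49904078 : 0.27237961
Copper pattern (n=2): 0.47817225 : 0.4266555 : 0.09517225
Convolve the two distributions (both contribute in 2-u steps):
  M: 0.22857961×0.47817225 = 0.109300
  M+2: 0.22857961×0.4266555 + 0.49904078×0.47817225 = 0.336152
  M+4: 0.22857961×0.09517225 + 0.49904078×0.4266555 + 0.27237961×0.47817225 = 0.364917
  M+6: 0.49904078×0.09517225 + 0.27237961×0.4266555 = 0.163707
  M+8: 0.27237961×0.09517225 = 0.025923
Scale to base peak (0.364917) = 100: 29.95 : 92.12 : 100.00 : 44.86 : 7.10

29.95 : 92.12 : 100.00 : 44.86 : 7.10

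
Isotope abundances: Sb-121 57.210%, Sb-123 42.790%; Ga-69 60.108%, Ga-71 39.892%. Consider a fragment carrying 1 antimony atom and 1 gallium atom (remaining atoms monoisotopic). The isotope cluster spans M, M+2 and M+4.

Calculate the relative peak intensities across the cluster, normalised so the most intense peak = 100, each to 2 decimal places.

70.84 : 100.00 : 35.16

Antimony pattern (n=1): 0.5721 : 0.4279
Gallium pattern (n=1): 0.60108 : 0.39892
Convolve the two distributions (both contribute in 2-u steps):
  M: 0.5721×0.60108 = 0.343878
  M+2: 0.5721×0.39892 + 0.4279×0.60108 = 0.485424
  M+4: 0.4279×0.39892 = 0.170698
Scale to base peak (0.485424) = 100: 70.84 : 100.00 : 35.16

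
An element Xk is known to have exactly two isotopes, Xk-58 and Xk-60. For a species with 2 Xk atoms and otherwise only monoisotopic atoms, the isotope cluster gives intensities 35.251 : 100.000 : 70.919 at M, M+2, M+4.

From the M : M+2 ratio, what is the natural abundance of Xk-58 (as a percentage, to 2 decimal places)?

If p is the fraction of Xk that is Xk-58, then I(M+2)/I(M) = [C(2,1)·p^1·(1−p)] / p^2 = 2·(1−p)/p = 100.000/35.251 = 2.8368
(1−p)/p = 2.8368/2 = 1.4184  ⇒  p = 1/(1 + 1.4184) = 0.4135
Xk-58: 41.35%, Xk-60: 58.65%.

41.35%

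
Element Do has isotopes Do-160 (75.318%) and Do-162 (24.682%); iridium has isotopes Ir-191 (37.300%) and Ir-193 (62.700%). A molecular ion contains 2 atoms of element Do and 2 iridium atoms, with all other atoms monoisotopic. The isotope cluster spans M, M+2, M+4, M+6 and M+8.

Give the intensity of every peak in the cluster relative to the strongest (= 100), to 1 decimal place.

Element Do pattern (n=2): 0.56728011 : 0.37179978 : 0.06092011
Iridium pattern (n=2): 0.139129 : 0.467742 : 0.393129
Convolve the two distributions (both contribute in 2-u steps):
  M: 0.56728011×0.139129 = 0.078925
  M+2: 0.56728011×0.467742 + 0.37179978×0.139129 = 0.317069
  M+4: 0.56728011×0.393129 + 0.37179978×0.467742 + 0.06092011×0.139129 = 0.405396
  M+6: 0.37179978×0.393129 + 0.06092011×0.467742 = 0.174660
  M+8: 0.06092011×0.393129 = 0.023949
Scale to base peak (0.405396) = 100: 19.5 : 78.2 : 100.0 : 43.1 : 5.9

19.5 : 78.2 : 100.0 : 43.1 : 5.9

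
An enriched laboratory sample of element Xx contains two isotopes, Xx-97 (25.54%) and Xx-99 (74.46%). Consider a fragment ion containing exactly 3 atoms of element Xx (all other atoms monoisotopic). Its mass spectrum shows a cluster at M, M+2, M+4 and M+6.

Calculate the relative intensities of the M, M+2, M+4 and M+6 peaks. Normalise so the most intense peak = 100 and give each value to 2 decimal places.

3.92 : 34.30 : 100.00 : 97.18

Each Xx atom is independently Xx-97 (p = 0.2554) or Xx-99 (q = 0.7446); the cluster is the binomial expansion (p + q)^3.
P(M) = 0.2554^3 = 0.016660
P(M+2) = 3 × 0.2554^2 × 0.7446^1 = 0.145709
P(M+4) = 3 × 0.2554^1 × 0.7446^2 = 0.424804
P(M+6) = 0.7446^3 = 0.412828
The M+4 peak is largest (0.424804); scaling to 100 gives 3.92 : 34.30 : 100.00 : 97.18.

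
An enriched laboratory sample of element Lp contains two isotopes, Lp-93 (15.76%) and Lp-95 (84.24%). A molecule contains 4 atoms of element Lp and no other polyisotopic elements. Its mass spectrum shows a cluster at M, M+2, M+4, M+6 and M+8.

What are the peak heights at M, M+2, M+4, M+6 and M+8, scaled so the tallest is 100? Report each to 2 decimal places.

0.12 : 2.62 : 21.00 : 74.83 : 100.00

Each Lp atom is independently Lp-93 (p = 0.1576) or Lp-95 (q = 0.8424); the cluster is the binomial expansion (p + q)^4.
P(M) = 0.1576^4 = 0.000617
P(M+2) = 4 × 0.1576^3 × 0.8424^1 = 0.013190
P(M+4) = 6 × 0.1576^2 × 0.8424^2 = 0.105755
P(M+6) = 4 × 0.1576^1 × 0.8424^3 = 0.376852
P(M+8) = 0.8424^4 = 0.503586
The M+8 peak is largest (0.503586); scaling to 100 gives 0.12 : 2.62 : 21.00 : 74.83 : 100.00.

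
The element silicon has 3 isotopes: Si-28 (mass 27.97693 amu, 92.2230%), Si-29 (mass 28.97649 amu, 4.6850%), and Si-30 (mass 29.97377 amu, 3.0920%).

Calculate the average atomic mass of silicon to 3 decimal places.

Ar = Σ fᵢ·mᵢ = 0.922230 × 27.97693 + 0.046850 × 28.97649 + 0.030920 × 29.97377
= 25.801164 + 1.357549 + 0.926789 = 28.085502 amu

28.086 amu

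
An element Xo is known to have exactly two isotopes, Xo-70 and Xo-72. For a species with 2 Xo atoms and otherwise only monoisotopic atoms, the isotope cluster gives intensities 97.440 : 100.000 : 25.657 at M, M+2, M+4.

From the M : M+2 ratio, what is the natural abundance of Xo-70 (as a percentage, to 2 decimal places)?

66.09%

Write p for the Xo-70 fraction. I(M+2)/I(M) = [C(2,1)·p^1·(1−p)] / p^2 = 2·(1−p)/p = 100.000/97.440 = 1.0263
(1−p)/p = 1.0263/2 = 0.5131  ⇒  p = 1/(1 + 0.5131) = 0.6609
Xo-70: 66.09%, Xo-72: 33.91%.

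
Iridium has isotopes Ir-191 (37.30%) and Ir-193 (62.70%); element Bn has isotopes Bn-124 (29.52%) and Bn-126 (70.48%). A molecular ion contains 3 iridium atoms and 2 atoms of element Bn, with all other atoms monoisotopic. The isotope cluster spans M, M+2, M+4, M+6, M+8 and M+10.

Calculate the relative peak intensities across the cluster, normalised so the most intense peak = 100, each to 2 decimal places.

1.35 : 13.27 : 51.72 : 100.00 : 95.98 : 36.60

Iridium pattern (n=3): 0.05189512 : 0.26170165 : 0.43991135 : 0.24649188
Element Bn pattern (n=2): 0.08714304 : 0.41611392 : 0.49674304
Convolve the two distributions (both contribute in 2-u steps):
  M: 0.05189512×0.08714304 = 0.004522
  M+2: 0.05189512×0.41611392 + 0.26170165×0.08714304 = 0.044400
  M+4: 0.05189512×0.49674304 + 0.26170165×0.41611392 + 0.43991135×0.08714304 = 0.173011
  M+6: 0.26170165×0.49674304 + 0.43991135×0.41611392 + 0.24649188×0.08714304 = 0.334532
  M+8: 0.43991135×0.49674304 + 0.24649188×0.41611392 = 0.321092
  M+10: 0.24649188×0.49674304 = 0.122443
Scale to base peak (0.334532) = 100: 1.35 : 13.27 : 51.72 : 100.00 : 95.98 : 36.60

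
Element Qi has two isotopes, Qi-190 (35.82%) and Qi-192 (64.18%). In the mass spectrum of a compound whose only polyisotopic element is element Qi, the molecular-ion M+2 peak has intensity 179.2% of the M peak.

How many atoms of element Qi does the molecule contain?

With n Qi atoms, P(M+2)/P(M) = C(n,1)·p^(n−1)q / p^n = n·q/p = n · 0.6418/0.3582.
n = 1.792 × 0.3582/0.6418 = 1.00 ≈ 1

1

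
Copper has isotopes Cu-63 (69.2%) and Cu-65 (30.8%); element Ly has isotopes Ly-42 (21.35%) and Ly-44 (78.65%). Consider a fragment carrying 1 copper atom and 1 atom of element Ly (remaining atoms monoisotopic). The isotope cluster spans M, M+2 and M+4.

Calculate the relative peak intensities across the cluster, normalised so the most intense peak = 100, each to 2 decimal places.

24.22 : 100.00 : 39.71

Copper pattern (n=1): 0.6920 : 0.3080
Element Ly pattern (n=1): 0.2135 : 0.7865
Convolve the two distributions (both contribute in 2-u steps):
  M: 0.6920×0.2135 = 0.147742
  M+2: 0.6920×0.7865 + 0.3080×0.2135 = 0.610016
  M+4: 0.3080×0.7865 = 0.242242
Scale to base peak (0.610016) = 100: 24.22 : 100.00 : 39.71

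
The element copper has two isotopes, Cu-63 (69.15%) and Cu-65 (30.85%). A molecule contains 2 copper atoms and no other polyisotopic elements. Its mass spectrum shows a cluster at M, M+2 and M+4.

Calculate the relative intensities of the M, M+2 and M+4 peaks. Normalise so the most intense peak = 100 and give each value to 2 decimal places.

100.00 : 89.23 : 19.90

Each Cu atom is independently Cu-63 (p = 0.6915) or Cu-65 (q = 0.3085); the cluster is the binomial expansion (p + q)^2.
P(M) = 0.6915^2 = 0.478172
P(M+2) = 2 × 0.6915^1 × 0.3085^1 = 0.426656
P(M+4) = 0.3085^2 = 0.095172
The M peak is largest (0.478172); scaling to 100 gives 100.00 : 89.23 : 19.90.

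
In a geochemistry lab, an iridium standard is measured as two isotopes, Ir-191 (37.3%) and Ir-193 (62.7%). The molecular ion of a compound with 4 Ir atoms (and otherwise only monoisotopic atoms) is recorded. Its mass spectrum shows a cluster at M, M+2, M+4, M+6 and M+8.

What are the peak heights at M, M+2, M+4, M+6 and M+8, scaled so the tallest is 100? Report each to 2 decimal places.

5.26 : 35.39 : 89.23 : 100.00 : 42.02

The 4 Ir atoms are independent, so intensities follow the terms of (0.373 + 0.627)^4.
P(M) = 0.373^4 = 0.019357
P(M+2) = 4 × 0.373^3 × 0.627^1 = 0.130153
P(M+4) = 6 × 0.373^2 × 0.627^2 = 0.328174
P(M+6) = 4 × 0.373^1 × 0.627^3 = 0.367766
P(M+8) = 0.627^4 = 0.154550
The M+6 peak is largest (0.367766); scaling to 100 gives 5.26 : 35.39 : 89.23 : 100.00 : 42.02.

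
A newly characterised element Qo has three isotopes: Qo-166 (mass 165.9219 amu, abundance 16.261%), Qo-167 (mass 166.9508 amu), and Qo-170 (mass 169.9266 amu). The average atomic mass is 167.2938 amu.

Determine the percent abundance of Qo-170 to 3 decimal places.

17.149%

The remaining 83.739% is split between Qo-167 (fraction x) and Qo-170 (fraction 0.83739 − x).
Substituting: 166.9508x + 169.9266(0.83739 − x) = 140.313239841
(166.9508 − 169.9266)x = -1.981595733  ⇒  x = 0.66590, y = 0.17149
Qo-167: 66.590%, Qo-170: 17.149%.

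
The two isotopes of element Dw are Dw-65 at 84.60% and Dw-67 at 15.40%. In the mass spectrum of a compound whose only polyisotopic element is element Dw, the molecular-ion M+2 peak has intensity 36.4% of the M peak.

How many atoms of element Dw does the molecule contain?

2

With n Dw atoms, P(M+2)/P(M) = C(n,1)·p^(n−1)q / p^n = n·q/p = n · 0.1540/0.8460.
n = 0.364 × 0.8460/0.1540 = 2.00 ≈ 2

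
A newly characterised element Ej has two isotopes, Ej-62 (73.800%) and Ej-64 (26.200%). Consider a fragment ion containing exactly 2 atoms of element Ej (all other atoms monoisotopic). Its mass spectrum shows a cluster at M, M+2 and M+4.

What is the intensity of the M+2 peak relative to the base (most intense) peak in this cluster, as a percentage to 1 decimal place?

71.0%

(0.73800 + 0.26200)^2 gives M 0.5446, M+2 0.3867, M+4 0.0686; the largest is M.
P(M) = C(2,0) × 0.73800^2 × 0.26200^0 = 1 × 0.544644 × 1.0000 = 0.544644 (base)
P(M+2) = C(2,1) × 0.73800^1 × 0.26200^1 = 2 × 0.7380 × 0.2620 = 0.386712
Relative intensity = 0.386712 / 0.544644 × 100 = 71.0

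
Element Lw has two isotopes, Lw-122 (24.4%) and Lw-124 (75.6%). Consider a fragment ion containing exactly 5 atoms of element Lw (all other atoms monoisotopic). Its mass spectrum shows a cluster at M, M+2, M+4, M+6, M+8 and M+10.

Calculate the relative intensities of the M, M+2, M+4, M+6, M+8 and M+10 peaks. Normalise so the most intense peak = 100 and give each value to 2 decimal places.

The 5 Lw atoms are independent, so intensities follow the terms of (0.244 + 0.756)^5.
P(M) = 0.244^5 = 0.000865
P(M+2) = 5 × 0.244^4 × 0.756^1 = 0.013398
P(M+4) = 10 × 0.244^3 × 0.756^2 = 0.083026
P(M+6) = 10 × 0.244^2 × 0.756^3 = 0.257244
P(M+8) = 5 × 0.244^1 × 0.756^4 = 0.398517
P(M+10) = 0.756^5 = 0.246950
The M+8 peak is largest (0.398517); scaling to 100 gives 0.22 : 3.36 : 20.83 : 64.55 : 100.00 : 61.97.

0.22 : 3.36 : 20.83 : 64.55 : 100.00 : 61.97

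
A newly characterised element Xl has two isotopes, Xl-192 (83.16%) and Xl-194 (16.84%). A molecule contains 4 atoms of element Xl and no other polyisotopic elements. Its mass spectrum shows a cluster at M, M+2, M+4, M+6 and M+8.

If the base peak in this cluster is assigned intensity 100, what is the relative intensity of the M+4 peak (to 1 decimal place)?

24.6

Binomial terms of (0.8316 + 0.1684)^4: M 0.4783, M+2 0.3874, M+4 0.1177, M+6 0.0159, M+8 0.0008 → M is the base peak.
P(M) = C(4,0) × 0.8316^4 × 0.1684^0 = 1 × 0.47825324 × 1.0000 = 0.478253 (base)
P(M+4) = C(4,2) × 0.8316^2 × 0.1684^2 = 6 × 0.69155856 × 0.02835856 = 0.117670
Relative intensity = 0.117670 / 0.478253 × 100 = 24.6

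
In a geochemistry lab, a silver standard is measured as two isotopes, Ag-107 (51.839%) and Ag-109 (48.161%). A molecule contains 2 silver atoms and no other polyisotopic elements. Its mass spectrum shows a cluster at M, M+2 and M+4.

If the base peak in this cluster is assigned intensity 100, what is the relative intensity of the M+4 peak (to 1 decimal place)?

Binomial terms of (0.51839 + 0.48161)^2: M 0.2687, M+2 0.4993, M+4 0.2319 → M+2 is the base peak.
P(M+2) = C(2,1) × 0.51839^1 × 0.48161^1 = 2 × 0.51839 × 0.48161 = 0.499324 (base)
P(M+4) = C(2,2) × 0.51839^0 × 0.48161^2 = 1 × 1.0000 × 0.23194819 = 0.231948
Relative intensity = 0.231948 / 0.499324 × 100 = 46.5

46.5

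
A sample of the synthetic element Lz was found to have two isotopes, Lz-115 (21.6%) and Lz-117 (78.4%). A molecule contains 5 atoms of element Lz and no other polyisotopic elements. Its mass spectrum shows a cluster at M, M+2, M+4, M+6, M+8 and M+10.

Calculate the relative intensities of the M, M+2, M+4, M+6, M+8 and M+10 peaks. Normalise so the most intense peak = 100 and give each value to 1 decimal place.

Each Lz atom is independently Lz-115 (p = 0.216) or Lz-117 (q = 0.784); the cluster is the binomial expansion (p + q)^5.
P(M) = 0.216^5 = 0.000470
P(M+2) = 5 × 0.216^4 × 0.784^1 = 0.008533
P(M+4) = 10 × 0.216^3 × 0.784^2 = 0.061943
P(M+6) = 10 × 0.216^2 × 0.784^3 = 0.224831
P(M+8) = 5 × 0.216^1 × 0.784^4 = 0.408026
P(M+10) = 0.784^5 = 0.296197
The M+8 peak is largest (0.408026); scaling to 100 gives 0.1 : 2.1 : 15.2 : 55.1 : 100.0 : 72.6.

0.1 : 2.1 : 15.2 : 55.1 : 100.0 : 72.6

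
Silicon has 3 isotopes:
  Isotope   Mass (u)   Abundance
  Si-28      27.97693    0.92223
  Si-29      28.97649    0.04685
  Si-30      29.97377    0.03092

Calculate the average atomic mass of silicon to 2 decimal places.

28.09 u

Ar = Σ fᵢ·mᵢ = 0.92223 × 27.97693 + 0.04685 × 28.97649 + 0.03092 × 29.97377
= 25.801164 + 1.357549 + 0.926789 = 28.085502 u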